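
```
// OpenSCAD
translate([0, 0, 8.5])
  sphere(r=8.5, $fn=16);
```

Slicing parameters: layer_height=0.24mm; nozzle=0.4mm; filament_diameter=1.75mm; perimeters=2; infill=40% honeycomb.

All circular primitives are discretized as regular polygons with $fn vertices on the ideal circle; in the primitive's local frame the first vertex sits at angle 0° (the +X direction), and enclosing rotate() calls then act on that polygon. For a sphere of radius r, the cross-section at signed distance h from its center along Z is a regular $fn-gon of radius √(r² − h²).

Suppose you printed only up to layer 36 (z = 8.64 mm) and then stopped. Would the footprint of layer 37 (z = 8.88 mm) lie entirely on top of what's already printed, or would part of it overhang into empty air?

entirely on top

Compare the two slices. At z = 8.64: the r=8.5 sphere slices to a regular 16-gon of circumradius 8.499 (√(r²−h²) with h=0.14 from center) (area = (16/2)·8.499²·sin(360°/16) = 221.13 mm²). At z = 8.88: the sphere: section is a regular 16-gon, circumradius = √(r²−h²) = √(8.5²−0.38²) = 8.492 (area = (16/2)·8.492²·sin(360°/16) = 220.75 mm²). Checking containment: the cross-section at z = 8.88 is a subset of the cross-section at z = 8.64.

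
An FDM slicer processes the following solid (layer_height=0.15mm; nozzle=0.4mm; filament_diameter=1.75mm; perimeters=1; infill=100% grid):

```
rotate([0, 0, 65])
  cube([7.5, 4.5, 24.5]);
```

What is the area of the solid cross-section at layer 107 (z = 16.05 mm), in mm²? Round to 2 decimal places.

At z = 16.05 mm: the 7.5×4.5 cube contributes its full rectangle (area 33.75 mm²); (rotated 65° about Z; rotation is an isometry so areas/perimeters/island counts are preserved). Overall, the cross-section is a single solid region. Net area = 33.75 mm².

33.75 mm²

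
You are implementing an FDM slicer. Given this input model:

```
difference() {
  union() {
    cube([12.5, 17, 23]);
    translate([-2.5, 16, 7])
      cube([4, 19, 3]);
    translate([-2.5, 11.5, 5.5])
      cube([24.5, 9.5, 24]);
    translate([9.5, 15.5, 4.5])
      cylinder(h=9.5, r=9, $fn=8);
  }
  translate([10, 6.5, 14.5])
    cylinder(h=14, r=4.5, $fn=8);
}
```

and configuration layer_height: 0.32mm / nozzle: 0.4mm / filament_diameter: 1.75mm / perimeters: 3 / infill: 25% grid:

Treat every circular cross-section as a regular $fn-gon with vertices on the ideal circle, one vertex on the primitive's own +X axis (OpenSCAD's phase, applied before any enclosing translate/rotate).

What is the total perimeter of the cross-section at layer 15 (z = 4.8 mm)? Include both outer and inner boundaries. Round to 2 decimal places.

At z = 4.8 mm: the cube (footprint 12.5×17) is included at this height (perimeter 59.00 mm); the cube at (-2.5, 16) is not intersected at this z (z outside [7, 10]); the cube at (-2.5, 11.5) does not reach this height (z outside [5.5, 29.5]); the cylinder at (9.5, 15.5): section is a regular 8-gon, circumradius r=9 (perimeter = 2·8·9.000·sin(180°/8) = 55.11 mm); Combining (union): the regions partially overlap (shared area 99.95 mm²), so the edge portions inside another operand are dropped and the merged outline is re-measured after clipping — boundary = 74.82 mm; the cylinder at (10, 6.5) does not reach this height (z outside [14.5, 28.5]); After the difference (first − rest): none of the subtracted shapes is present at this height, so that combined region is unchanged — boundary = 74.82 mm. Overall, the cross-section is a single solid region. Total boundary length (outer) = 74.82 mm.

74.82 mm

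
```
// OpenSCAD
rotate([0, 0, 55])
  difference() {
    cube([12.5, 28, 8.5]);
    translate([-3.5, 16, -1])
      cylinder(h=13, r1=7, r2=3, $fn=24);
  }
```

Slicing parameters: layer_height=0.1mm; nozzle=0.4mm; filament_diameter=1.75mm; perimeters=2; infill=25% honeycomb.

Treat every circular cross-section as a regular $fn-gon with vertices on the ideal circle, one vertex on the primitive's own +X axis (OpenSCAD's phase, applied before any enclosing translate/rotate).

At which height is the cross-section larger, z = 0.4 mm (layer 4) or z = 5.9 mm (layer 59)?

layer 59 (z = 5.9 mm)

Layer 4 (z = 0.4): the 12.5×28 cube contributes its full rectangle (area 350.00 mm²); the cone at (-3.5, 16) (r1=7→r2=3) has section circumradius 6.569 here — a regular 24-gon (area = (24/2)·6.569²·sin(360°/24) = 134.03 mm²); After the difference (first − rest): starting from the 12.5×28 cube (350.00 mm²), the cone at (-3.5, 16) partially overlaps it — only the 23.58 mm² overlap (of its 134.03 mm²) is removed, clipping the outline — area = 326.42 mm²; (whole slice rotated 55° about Z — lengths, areas and connectivity unchanged). So its area = 326.42 mm². Layer 59 (z = 5.9): the cube (footprint 12.5×28) is included at this height (area 350.00 mm²); the cone at (-3.5, 16) contributes a regular 24-gon of circumradius 4.877 (interpolated between r1=7 and r2=3 at t=0.531) (area = (24/2)·4.877²·sin(360°/24) = 73.87 mm²); Taking the first minus the rest: starting from the 12.5×28 cube (350.00 mm²), the cone at (-3.5, 16) partially overlaps it — only the 6.22 mm² overlap (of its 73.87 mm²) is removed, clipping the outline — area = 343.78 mm²; (whole slice rotated 55° about Z — lengths, areas and connectivity unchanged). So its area = 343.78 mm². Layer 59 is larger (343.78 vs 326.42 mm²).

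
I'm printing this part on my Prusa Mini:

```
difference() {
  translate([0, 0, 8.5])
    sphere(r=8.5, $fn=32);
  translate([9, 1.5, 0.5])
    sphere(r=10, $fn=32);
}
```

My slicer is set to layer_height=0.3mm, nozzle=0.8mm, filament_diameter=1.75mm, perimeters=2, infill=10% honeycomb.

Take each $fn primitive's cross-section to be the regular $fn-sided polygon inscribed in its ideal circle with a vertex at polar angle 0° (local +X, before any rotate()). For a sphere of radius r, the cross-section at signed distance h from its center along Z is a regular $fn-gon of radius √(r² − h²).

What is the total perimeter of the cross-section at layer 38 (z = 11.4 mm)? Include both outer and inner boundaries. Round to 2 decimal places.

50.12 mm

At z = 11.4 mm: the r=8.5 sphere contributes a regular 32-gon of circumradius √(8.5²−2.9²) = 7.990 (perimeter = 2·32·7.990·sin(180°/32) = 50.12 mm); the sphere at (9, 1.5) is not intersected at this z (|z−center|=10.900 > r=10); Subtracting the remaining from the first: none of the subtracted shapes is present at this height, so the r=8.5 sphere is unchanged — boundary = 50.12 mm. Overall, the cross-section is a single solid region. Total boundary length (outer) = 50.12 mm.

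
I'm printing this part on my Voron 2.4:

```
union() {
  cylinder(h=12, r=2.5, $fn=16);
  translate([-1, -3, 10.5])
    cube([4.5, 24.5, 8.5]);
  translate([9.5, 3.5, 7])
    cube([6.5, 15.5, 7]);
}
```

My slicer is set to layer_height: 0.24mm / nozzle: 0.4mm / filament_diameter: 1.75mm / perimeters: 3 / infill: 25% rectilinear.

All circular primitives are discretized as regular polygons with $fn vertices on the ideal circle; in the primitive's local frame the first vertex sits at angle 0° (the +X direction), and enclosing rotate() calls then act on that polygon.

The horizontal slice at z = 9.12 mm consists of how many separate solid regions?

2

At z = 9.12 mm: the r=2.5 cylinder gives a regular 16-gon of circumradius 2.5 (constant along its height); the cube at (-1, -3) does not reach this height (z outside [10.5, 19]); the cube at (9.5, 3.5) is present — its section is the full 6.5×15.5 rectangle; Merging all regions: the 2 present regions are separate (no shared area or edge), so areas and boundary lengths simply add and each stays a separate island — 2 connected regions. The result has 2 disconnected regions.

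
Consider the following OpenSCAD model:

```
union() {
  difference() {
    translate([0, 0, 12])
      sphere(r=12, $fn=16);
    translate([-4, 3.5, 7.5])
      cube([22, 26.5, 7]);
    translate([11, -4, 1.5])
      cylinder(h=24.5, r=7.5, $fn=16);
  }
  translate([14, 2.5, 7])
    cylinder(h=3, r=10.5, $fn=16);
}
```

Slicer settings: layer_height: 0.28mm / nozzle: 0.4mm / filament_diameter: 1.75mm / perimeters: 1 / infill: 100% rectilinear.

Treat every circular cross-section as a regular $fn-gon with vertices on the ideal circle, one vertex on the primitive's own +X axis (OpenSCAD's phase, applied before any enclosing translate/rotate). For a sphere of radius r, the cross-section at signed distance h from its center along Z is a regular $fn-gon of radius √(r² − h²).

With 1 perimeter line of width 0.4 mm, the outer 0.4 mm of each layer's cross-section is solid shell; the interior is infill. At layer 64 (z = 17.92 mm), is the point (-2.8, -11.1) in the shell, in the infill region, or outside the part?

At z = 17.92 mm: the r=12 sphere slices to a regular 16-gon of circumradius 10.438 (√(r²−h²) with h=5.92 from center); the cube at (-4, 3.5) is absent (z outside [7.5, 14.5]); the r=7.5 cylinder at (11, -4) gives a regular 16-gon of circumradius 7.5 (constant along its height); After the difference (first − rest): starting from the r=12 sphere, the r=7.5 cylinder at (11, -4) partially overlaps it — only the 53.96 mm² overlap (of its 172.21 mm²) is removed, clipping the outline — 1 connected region; the cylinder at (14, 2.5) does not reach this height (z outside [7, 10]); Combining (union): only the result so far is present, so the union is just that shape — 1 connected region. Overall, the cross-section is a single solid region. The nearest boundary edge runs (-0.00, -10.44)→(-3.99, -9.64); distance from the point to it = 1.20 mm. The point is not inside any of the regions above, so it lies outside the cross-section (1.20 mm from the nearest boundary).

outside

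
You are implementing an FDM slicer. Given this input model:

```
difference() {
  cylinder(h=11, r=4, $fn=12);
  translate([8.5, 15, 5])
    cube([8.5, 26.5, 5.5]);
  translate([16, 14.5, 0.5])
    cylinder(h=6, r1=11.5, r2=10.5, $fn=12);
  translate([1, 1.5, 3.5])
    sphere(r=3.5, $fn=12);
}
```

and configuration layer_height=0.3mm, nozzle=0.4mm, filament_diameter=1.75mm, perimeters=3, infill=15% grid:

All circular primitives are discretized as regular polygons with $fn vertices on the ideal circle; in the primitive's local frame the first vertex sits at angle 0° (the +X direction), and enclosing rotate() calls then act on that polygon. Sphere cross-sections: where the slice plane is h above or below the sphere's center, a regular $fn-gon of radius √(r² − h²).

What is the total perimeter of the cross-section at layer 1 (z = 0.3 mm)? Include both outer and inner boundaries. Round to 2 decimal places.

At z = 0.3 mm: the r=4 cylinder contributes a regular 12-gon of circumradius 4 (perimeter = 2·12·4.000·sin(180°/12) = 24.85 mm); the cube at (8.5, 15) does not reach this height (z outside [5, 10.5]); the cone at (16, 14.5) is not intersected at this z (z outside [0.5, 6.5]); the r=3.5 sphere at (1, 1.5) contributes a regular 12-gon of circumradius √(3.5²−3.2²) = 1.418 (perimeter = 2·12·1.418·sin(180°/12) = 8.81 mm); Taking the first minus the rest: starting from the r=4 cylinder, the r=3.5 sphere at (1, 1.5) lies wholly inside it (removes its full 6.03 mm² and its 8.81 mm outline becomes a hole wall) — boundary (outer + 1 inner loop) = 33.65 mm. Overall, the cross-section is one region with 1 hole. Total boundary length (outer + inner) = 33.65 mm.

33.65 mm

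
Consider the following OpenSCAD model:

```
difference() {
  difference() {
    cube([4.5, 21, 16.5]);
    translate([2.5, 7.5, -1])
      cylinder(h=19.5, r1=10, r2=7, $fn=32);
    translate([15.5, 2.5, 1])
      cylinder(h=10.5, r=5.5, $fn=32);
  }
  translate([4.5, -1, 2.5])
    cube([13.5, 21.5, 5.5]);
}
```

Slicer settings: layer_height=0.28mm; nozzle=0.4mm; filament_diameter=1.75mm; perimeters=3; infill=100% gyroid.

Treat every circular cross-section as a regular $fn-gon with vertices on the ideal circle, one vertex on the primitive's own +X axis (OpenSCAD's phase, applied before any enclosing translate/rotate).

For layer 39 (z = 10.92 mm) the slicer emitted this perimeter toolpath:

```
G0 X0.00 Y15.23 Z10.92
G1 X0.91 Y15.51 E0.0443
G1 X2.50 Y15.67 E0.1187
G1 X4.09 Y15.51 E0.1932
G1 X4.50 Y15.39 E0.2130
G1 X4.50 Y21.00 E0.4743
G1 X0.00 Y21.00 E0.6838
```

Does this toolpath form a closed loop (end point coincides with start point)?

no

Start point (G0): (0.00, 15.23). End point (last G1): the path does not return to the start — open.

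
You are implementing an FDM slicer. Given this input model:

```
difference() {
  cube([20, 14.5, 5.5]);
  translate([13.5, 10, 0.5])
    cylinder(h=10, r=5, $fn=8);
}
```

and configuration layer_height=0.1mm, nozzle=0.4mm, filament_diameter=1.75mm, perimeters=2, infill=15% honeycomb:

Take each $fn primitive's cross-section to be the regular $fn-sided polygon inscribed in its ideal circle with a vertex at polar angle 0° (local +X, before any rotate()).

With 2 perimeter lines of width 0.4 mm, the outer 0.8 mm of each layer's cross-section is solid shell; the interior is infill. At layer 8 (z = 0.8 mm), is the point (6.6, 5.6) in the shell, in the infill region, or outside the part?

infill

At z = 0.8 mm: the cube is present — its section is the full 20×14.5 rectangle; the cylinder at (13.5, 10): section is a regular 8-gon, circumradius r=5; After the difference (first − rest): starting from the 20×14.5 cube, the r=5 cylinder at (13.5, 10) partially overlaps it — only the 70.11 mm² overlap (of its 70.71 mm²) is removed, clipping the outline — 1 connected region. Overall, the cross-section is a single solid region. The nearest boundary edge runs (8.50, 10.00)→(9.96, 6.46); distance from the point to it = 3.44 mm. The point is inside the cross-section and 3.44 mm from the nearest boundary — more than the 0.8 mm shell width (2 × 0.4), so it's in the infill interior.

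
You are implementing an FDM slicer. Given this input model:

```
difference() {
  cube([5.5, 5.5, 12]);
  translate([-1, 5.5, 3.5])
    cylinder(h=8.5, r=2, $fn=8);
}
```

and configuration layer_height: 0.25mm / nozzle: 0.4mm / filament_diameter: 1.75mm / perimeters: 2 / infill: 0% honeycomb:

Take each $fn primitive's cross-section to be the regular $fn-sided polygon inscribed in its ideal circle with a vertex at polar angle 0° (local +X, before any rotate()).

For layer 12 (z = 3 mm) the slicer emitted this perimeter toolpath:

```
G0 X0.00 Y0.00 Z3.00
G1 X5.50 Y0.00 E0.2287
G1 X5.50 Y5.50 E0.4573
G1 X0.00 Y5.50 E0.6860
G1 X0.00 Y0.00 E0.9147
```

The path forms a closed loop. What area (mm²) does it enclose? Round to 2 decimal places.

Apply the shoelace formula to the sequence of (X, Y) vertices; enclosed area = 30.25 mm².

30.25 mm²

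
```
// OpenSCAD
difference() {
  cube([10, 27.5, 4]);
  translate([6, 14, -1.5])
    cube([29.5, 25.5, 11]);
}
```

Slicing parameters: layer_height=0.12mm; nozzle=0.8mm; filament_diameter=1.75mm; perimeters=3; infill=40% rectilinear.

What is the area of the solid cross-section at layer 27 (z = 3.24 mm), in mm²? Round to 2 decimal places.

At z = 3.24 mm: the cube is present — its section is the full 10×27.5 rectangle (area 275.00 mm²); the cube at (6, 14) (footprint 29.5×25.5) is included at this height (area 752.25 mm²); Taking the first minus the rest: starting from the 10×27.5 cube (275.00 mm²), the 29.5×25.5 cube at (6, 14) partially overlaps it — only the 54.00 mm² overlap (of its 752.25 mm²) is removed, clipping the outline — area = 221.00 mm². Overall, the cross-section is a single solid region. Net area = 221.00 mm².

221.00 mm²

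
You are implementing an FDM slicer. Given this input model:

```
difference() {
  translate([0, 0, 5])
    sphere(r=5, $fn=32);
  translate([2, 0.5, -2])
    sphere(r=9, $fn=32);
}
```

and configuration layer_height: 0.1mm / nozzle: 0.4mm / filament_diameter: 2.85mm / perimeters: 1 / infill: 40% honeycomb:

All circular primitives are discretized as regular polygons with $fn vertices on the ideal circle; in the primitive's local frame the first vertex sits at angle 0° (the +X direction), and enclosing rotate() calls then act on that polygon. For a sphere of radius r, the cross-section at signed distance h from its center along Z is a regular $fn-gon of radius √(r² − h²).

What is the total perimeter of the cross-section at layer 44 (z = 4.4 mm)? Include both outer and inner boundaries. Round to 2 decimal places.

At z = 4.4 mm: the r=5 sphere contributes a regular 32-gon of circumradius √(5²−0.6²) = 4.964 (perimeter = 2·32·4.964·sin(180°/32) = 31.14 mm); the sphere at (2, 0.5): section is a regular 32-gon, circumradius = √(r²−h²) = √(9²−6.4²) = 6.328 (perimeter = 2·32·6.328·sin(180°/32) = 39.69 mm); Subtracting the remaining from the first: starting from the r=5 sphere, the r=9 sphere at (2, 0.5) partially overlaps it — only the 72.54 mm² overlap (of its 124.98 mm²) is removed, clipping the outline — boundary = 19.03 mm. Overall, the cross-section is a single solid region. Total boundary length (outer) = 19.03 mm.

19.03 mm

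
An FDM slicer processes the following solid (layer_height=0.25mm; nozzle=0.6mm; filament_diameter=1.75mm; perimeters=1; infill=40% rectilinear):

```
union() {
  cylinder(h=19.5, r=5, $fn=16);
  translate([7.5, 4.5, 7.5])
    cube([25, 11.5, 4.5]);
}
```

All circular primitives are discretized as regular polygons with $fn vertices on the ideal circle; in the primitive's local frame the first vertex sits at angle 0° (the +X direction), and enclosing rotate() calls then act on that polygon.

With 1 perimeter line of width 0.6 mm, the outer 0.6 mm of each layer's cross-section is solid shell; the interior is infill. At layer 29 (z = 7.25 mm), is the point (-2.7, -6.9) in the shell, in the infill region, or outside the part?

At z = 7.25 mm: the r=5 cylinder gives a regular 16-gon of circumradius 5 (constant along its height); the cube at (7.5, 4.5) is absent (z outside [7.5, 12]); Combining (union): only the r=5 cylinder is present, so the union is just that shape — 1 connected region. Overall, the cross-section is a single solid region. The nearest boundary edge runs (-3.54, -3.54)→(-1.91, -4.62); distance from the point to it = 2.41 mm. The point is not inside any of the regions above, so it lies outside the cross-section (2.41 mm from the nearest boundary).

outside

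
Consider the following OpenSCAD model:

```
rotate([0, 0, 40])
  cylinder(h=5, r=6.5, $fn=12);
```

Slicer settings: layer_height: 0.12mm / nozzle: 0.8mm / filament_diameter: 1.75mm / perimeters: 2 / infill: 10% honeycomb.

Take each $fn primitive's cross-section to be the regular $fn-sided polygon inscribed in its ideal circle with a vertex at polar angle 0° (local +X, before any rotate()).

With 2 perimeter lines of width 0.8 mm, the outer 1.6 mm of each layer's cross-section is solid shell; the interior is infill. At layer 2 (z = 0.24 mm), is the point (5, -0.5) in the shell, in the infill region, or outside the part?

shell

At z = 0.24 mm: the cylinder: section is a regular 12-gon, circumradius r=6.5; (rotated 40° about Z; rotation is an isometry so areas/perimeters/island counts are preserved). Overall, the cross-section is a single solid region. Undo the 40° rotation: the query point maps to (3.509, -3.597) in the un-rotated model frame. The nearest boundary edge runs (3.25, -5.63)→(5.63, -3.25); distance from the point to it = 1.25 mm. The point is inside the cross-section, 1.25 mm from the nearest boundary — within the 1.6 mm shell band (2 × 0.8).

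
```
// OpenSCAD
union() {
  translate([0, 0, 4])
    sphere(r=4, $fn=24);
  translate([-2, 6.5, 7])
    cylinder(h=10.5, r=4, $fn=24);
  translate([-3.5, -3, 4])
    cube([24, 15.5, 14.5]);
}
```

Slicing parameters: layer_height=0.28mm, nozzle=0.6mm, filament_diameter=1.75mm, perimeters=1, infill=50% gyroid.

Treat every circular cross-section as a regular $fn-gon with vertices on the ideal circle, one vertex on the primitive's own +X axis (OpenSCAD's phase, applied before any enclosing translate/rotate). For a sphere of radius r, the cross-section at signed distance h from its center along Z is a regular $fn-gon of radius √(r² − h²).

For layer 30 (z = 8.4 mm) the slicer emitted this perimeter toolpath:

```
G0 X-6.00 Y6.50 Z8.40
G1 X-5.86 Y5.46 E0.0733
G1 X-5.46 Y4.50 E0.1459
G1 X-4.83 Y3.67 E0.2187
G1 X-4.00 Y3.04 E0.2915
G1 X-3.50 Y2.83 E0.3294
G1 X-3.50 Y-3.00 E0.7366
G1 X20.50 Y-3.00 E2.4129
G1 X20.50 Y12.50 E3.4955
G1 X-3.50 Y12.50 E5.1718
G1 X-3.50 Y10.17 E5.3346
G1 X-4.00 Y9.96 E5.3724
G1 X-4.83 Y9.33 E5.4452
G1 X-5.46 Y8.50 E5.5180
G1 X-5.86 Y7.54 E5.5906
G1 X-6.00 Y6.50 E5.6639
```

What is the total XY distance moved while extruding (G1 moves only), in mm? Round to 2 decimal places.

81.09 mm

Sum the Euclidean lengths of each G1 segment: total = 81.09 mm.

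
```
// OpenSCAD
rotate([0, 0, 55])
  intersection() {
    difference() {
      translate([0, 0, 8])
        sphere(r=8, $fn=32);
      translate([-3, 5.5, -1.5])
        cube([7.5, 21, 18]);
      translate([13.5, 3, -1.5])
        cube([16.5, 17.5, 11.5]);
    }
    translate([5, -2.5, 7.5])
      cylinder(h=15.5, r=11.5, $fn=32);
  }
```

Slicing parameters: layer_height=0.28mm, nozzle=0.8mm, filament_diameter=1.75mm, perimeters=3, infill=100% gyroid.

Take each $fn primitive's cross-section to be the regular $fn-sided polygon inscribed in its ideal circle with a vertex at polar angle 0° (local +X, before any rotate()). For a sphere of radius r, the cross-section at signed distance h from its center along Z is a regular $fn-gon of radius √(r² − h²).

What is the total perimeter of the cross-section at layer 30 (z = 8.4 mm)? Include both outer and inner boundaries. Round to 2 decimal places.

At z = 8.4 mm: the r=8 sphere contributes a regular 32-gon of circumradius √(8²−0.4²) = 7.990 (perimeter = 2·32·7.990·sin(180°/32) = 50.12 mm); the 7.5×21 cube at (-3, 5.5) contributes its full rectangle (perimeter 57.00 mm); the cube at (13.5, 3) (footprint 16.5×17.5) is included at this height (perimeter 68.00 mm); After the difference (first − rest): starting from the r=8 sphere, the 7.5×21 cube at (-3, 5.5) partially overlaps it — only the 15.89 mm² overlap (of its 157.50 mm²) is removed, clipping the outline; the 16.5×17.5 cube at (13.5, 3) misses the remaining region (no effect) — boundary = 52.76 mm; the cylinder at (5, -2.5): section is a regular 32-gon, circumradius r=11.5 (perimeter = 2·32·11.500·sin(180°/32) = 72.14 mm); Keeping only the common overlap: the r=11.5 cylinder at (5, -2.5) partially overlaps that combined region; clipping to the common part keeps 162.90 mm² — boundary = 47.94 mm; (whole slice rotated 55° about Z — lengths, areas and connectivity unchanged). Overall, the cross-section is a single solid region. Total boundary length (outer) = 47.94 mm.

47.94 mm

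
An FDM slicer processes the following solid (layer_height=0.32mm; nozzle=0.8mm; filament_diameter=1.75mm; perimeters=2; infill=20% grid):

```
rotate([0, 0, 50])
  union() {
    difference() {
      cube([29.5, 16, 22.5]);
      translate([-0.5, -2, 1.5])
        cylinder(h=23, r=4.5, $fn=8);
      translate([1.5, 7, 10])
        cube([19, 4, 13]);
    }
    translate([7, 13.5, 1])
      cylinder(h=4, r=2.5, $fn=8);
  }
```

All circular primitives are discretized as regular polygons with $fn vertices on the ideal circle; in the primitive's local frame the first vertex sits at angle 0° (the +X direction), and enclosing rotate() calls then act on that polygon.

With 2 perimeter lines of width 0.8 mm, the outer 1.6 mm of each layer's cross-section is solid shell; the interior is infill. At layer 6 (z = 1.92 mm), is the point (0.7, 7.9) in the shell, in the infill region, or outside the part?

At z = 1.92 mm: the cube is present — its section is the full 29.5×16 rectangle; the r=4.5 cylinder at (-0.5, -2) contributes a regular 8-gon of circumradius 4.5; the cube at (1.5, 7) is not intersected at this z (z outside [10, 23]); Taking the first minus the rest: starting from the 29.5×16 cube, the r=4.5 cylinder at (-0.5, -2) partially overlaps it — only the 4.95 mm² overlap (of its 57.28 mm²) is removed, clipping the outline — 1 connected region; the r=2.5 cylinder at (7, 13.5) contributes a regular 8-gon of circumradius 2.5; Combining (union): the r=2.5 cylinder at (7, 13.5) lies entirely inside the result so far, so the union is just the result so far — 1 connected region; (whole slice rotated 50° about Z — lengths, areas and connectivity unchanged). Overall, the cross-section is a single solid region. Undo the 50° rotation: the query point maps to (6.502, 4.542) in the un-rotated model frame. The nearest boundary edge runs (29.50, 0.00)→(3.17, 0.00); distance from the point to it = 4.54 mm. The point is inside the cross-section and 4.54 mm from the nearest boundary — more than the 1.6 mm shell width (2 × 0.8), so it's in the infill interior.

infill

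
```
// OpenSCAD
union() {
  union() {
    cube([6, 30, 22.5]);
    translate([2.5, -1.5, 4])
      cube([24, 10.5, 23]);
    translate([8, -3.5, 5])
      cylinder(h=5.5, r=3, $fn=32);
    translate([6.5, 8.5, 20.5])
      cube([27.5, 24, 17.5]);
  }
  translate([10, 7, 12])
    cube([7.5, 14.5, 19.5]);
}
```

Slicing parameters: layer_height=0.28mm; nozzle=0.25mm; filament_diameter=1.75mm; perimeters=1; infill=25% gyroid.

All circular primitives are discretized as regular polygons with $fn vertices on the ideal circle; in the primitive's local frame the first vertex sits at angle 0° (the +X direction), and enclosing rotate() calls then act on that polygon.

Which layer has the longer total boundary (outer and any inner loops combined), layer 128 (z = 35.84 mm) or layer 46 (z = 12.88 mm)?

Layer 128 (z = 35.84): the cube is absent (z outside [0, 22.5]); the cube at (2.5, -1.5) is absent (z outside [4, 27]); the cylinder at (8, -3.5) is absent (z outside [5, 10.5]); the cube at (6.5, 8.5) is present — its section is the full 27.5×24 rectangle (perimeter 103.00 mm); Combining (union): only the 27.5×24 cube at (6.5, 8.5) is present, so the union is just that shape — boundary = 103.00 mm; the cube at (10, 7) does not reach this height (z outside [12, 31.5]); Taking the union: only the result so far is present, so the union is just that shape — boundary = 103.00 mm. So its perimeter = 103.00 mm. Layer 46 (z = 12.88): the cube is present — its section is the full 6×30 rectangle (perimeter 72.00 mm); the cube at (2.5, -1.5) is present — its section is the full 24×10.5 rectangle (perimeter 69.00 mm); the cylinder at (8, -3.5) is absent (z outside [5, 10.5]); the cube at (6.5, 8.5) is not intersected at this z (z outside [20.5, 38]); Merging all regions: the regions partially overlap (shared area 31.50 mm²), so the edge portions inside another operand are dropped and the merged outline is re-measured after clipping — boundary = 116.00 mm; the 7.5×14.5 cube at (10, 7) contributes its full rectangle (perimeter 44.00 mm); Combining (union): the regions partially overlap (shared area 15.00 mm²), so the edge portions inside another operand are dropped and the merged outline is re-measured after clipping — boundary = 141.00 mm. So its perimeter = 141.00 mm. Layer 46 is larger (141.00 vs 103.00 mm).

layer 46 (z = 12.88 mm)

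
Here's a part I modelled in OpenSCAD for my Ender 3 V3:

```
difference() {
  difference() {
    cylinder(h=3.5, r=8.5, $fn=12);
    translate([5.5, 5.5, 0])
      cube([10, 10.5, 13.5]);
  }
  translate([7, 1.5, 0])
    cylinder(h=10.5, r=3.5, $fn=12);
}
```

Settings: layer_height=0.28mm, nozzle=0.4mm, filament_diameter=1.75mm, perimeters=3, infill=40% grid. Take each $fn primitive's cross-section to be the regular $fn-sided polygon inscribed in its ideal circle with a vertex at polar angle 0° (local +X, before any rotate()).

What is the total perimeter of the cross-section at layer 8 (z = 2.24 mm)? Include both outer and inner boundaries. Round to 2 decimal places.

57.66 mm

At z = 2.24 mm: the cylinder: section is a regular 12-gon, circumradius r=8.5 (perimeter = 2·12·8.500·sin(180°/12) = 52.80 mm); the cube at (5.5, 5.5) (footprint 10×10.5) is included at this height (perimeter 41.00 mm); Subtracting the remaining from the first: starting from the r=8.5 cylinder, the 10×10.5 cube at (5.5, 5.5) partially overlaps it — only the 0.19 mm² overlap (of its 105.00 mm²) is removed, clipping the outline — boundary = 53.16 mm; the r=3.5 cylinder at (7, 1.5) contributes a regular 12-gon of circumradius 3.5 (perimeter = 2·12·3.500·sin(180°/12) = 21.74 mm); Taking the first minus the rest: starting from the result so far, the r=3.5 cylinder at (7, 1.5) partially overlaps it — only the 24.67 mm² overlap (of its 36.75 mm²) is removed, clipping the outline — boundary = 57.66 mm. Overall, the cross-section is a single solid region. Total boundary length (outer) = 57.66 mm.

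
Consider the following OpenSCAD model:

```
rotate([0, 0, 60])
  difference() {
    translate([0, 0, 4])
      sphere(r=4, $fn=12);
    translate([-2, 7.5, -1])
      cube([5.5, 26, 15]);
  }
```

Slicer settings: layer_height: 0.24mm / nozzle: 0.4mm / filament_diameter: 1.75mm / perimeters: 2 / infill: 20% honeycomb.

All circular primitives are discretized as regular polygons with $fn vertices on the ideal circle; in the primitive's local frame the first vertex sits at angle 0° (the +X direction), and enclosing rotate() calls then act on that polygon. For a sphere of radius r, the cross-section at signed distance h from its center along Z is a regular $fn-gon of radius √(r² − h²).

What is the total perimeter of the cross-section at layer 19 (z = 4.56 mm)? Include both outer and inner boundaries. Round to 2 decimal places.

At z = 4.56 mm: the r=4 sphere slices to a regular 12-gon of circumradius 3.961 (√(r²−h²) with h=0.56 from center) (perimeter = 2·12·3.961·sin(180°/12) = 24.60 mm); the cube at (-2, 7.5) is present — its section is the full 5.5×26 rectangle (perimeter 63.00 mm); Taking the first minus the rest: starting from the r=4 sphere, the 5.5×26 cube at (-2, 7.5) misses the remaining region (no effect) — boundary = 24.60 mm; (whole slice rotated 60° about Z — lengths, areas and connectivity unchanged). Overall, the cross-section is a single solid region. Total boundary length (outer) = 24.60 mm.

24.60 mm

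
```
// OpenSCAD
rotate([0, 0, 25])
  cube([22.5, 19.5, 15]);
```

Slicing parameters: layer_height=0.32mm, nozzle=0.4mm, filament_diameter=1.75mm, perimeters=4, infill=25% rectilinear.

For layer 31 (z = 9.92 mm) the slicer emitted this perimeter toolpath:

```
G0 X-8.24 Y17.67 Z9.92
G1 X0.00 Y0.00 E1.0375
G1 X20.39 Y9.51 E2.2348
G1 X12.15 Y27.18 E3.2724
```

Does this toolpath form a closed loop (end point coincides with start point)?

Start point (G0): (-8.24, 17.67). End point (last G1): the path does not return to the start — open.

no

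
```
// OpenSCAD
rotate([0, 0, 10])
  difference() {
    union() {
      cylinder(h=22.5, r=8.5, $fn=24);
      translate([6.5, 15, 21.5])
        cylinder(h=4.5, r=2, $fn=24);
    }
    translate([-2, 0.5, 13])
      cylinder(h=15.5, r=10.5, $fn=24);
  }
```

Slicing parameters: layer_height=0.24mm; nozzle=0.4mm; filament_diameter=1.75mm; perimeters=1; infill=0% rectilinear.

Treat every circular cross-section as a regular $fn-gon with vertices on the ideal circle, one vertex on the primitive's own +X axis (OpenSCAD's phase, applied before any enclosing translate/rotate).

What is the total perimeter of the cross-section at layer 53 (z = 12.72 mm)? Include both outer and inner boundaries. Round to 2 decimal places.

At z = 12.72 mm: the cylinder: section is a regular 24-gon, circumradius r=8.5 (perimeter = 2·24·8.500·sin(180°/24) = 53.25 mm); the cylinder at (6.5, 15) is not intersected at this z (z outside [21.5, 26]); Taking the union: only the r=8.5 cylinder is present, so the union is just that shape — boundary = 53.25 mm; the cylinder at (-2, 0.5) is not intersected at this z (z outside [13, 28.5]); Taking the first minus the rest: none of the subtracted shapes is present at this height, so the result so far is unchanged — boundary = 53.25 mm; (whole slice rotated 10° about Z — lengths, areas and connectivity unchanged). Overall, the cross-section is a single solid region. Total boundary length (outer) = 53.25 mm.

53.25 mm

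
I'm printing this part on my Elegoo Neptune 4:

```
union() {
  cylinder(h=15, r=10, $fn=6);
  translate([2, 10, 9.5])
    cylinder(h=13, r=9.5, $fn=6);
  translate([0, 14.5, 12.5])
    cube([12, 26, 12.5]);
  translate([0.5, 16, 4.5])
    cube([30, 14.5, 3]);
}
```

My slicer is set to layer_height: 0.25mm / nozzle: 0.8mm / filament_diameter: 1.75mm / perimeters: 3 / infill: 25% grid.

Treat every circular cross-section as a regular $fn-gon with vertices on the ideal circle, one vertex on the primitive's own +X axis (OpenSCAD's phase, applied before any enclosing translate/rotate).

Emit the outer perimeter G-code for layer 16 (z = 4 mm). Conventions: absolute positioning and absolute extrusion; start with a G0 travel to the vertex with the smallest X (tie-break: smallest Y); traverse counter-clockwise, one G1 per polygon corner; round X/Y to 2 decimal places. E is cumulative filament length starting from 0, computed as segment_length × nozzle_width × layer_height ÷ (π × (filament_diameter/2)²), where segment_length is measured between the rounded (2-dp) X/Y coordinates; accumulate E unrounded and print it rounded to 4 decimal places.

G0 X-10.00 Y0.00 Z4.00
G1 X-5.00 Y-8.66 E0.8315
G1 X5.00 Y-8.66 E1.6630
G1 X10.00 Y0.00 E2.4945
G1 X5.00 Y8.66 E3.3260
G1 X-5.00 Y8.66 E4.1575
G1 X-10.00 Y0.00 E4.9889

At z = 4 mm: the cylinder: section is a regular 6-gon, circumradius r=10; the cylinder at (2, 10) is not intersected at this z (z outside [9.5, 22.5]); the cube at (0, 14.5) does not reach this height (z outside [12.5, 25]); the cube at (0.5, 16) does not reach this height (z outside [4.5, 7.5]); Taking the union: only the r=10 cylinder is present, so the union is just that shape — 1 connected region. The outline is a single polygon with 6 vertices. Extrusion per mm of travel: 0.8 × 0.25 / (π × 0.875²) = 0.083150. Accumulating E over each segment gives final E = 4.9889.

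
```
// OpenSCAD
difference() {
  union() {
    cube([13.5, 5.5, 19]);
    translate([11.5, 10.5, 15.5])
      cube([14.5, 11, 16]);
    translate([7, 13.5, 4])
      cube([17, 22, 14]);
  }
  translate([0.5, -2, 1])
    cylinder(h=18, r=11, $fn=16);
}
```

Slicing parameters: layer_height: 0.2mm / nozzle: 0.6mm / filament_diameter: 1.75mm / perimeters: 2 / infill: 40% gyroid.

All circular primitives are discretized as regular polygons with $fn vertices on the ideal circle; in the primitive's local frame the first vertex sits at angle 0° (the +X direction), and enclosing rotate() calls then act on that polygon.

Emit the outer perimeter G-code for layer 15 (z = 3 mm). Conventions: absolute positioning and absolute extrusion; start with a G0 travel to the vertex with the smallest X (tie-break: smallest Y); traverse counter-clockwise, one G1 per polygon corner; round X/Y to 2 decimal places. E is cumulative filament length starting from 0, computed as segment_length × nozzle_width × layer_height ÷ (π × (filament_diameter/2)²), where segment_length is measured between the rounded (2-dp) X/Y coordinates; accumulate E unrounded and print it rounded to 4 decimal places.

At z = 3 mm: the 13.5×5.5 cube contributes its full rectangle; the cube at (11.5, 10.5) is absent (z outside [15.5, 31.5]); the cube at (7, 13.5) does not reach this height (z outside [4, 18]); Combining (union): only the 13.5×5.5 cube is present, so the union is just that shape — 1 connected region; the r=11 cylinder at (0.5, -2) gives a regular 16-gon of circumradius 11 (constant along its height); Taking the first minus the rest: starting from the result so far, the r=11 cylinder at (0.5, -2) partially overlaps it — only the 55.51 mm² overlap (of its 370.44 mm²) is removed, clipping the outline — 1 connected region. The outline is a single polygon with 5 vertices. Extrusion per mm of travel: 0.6 × 0.2 / (π × 0.875²) = 0.049890. Accumulating E over each segment gives final E = 0.9555.

G0 X8.46 Y5.50 Z3.00
G1 X10.66 Y2.21 E0.1975
G1 X11.10 Y0.00 E0.3099
G1 X13.50 Y0.00 E0.4296
G1 X13.50 Y5.50 E0.7040
G1 X8.46 Y5.50 E0.9555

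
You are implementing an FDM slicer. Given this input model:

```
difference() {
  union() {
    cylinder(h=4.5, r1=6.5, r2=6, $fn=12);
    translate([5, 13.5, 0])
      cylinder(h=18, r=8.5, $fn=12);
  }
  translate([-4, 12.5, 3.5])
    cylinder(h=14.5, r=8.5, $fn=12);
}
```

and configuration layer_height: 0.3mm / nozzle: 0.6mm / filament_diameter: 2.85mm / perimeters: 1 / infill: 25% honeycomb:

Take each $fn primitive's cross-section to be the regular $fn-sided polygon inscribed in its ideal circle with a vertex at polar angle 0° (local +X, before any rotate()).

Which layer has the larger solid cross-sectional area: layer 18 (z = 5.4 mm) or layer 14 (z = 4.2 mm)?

layer 14 (z = 4.2 mm)

Layer 18 (z = 5.4): the cone is not intersected at this z (z outside [0, 4.5]); the cylinder at (5, 13.5): section is a regular 12-gon, circumradius r=8.5 (area = (12/2)·8.500²·sin(360°/12) = 216.75 mm²); Taking the union: only the r=8.5 cylinder at (5, 13.5) is present, so the union is just that shape — area = 216.75 mm²; the cylinder at (-4, 12.5): section is a regular 12-gon, circumradius r=8.5 (area = (12/2)·8.500²·sin(360°/12) = 216.75 mm²); Subtracting the remaining from the first: starting from that combined region (216.75 mm²), the r=8.5 cylinder at (-4, 12.5) partially overlaps it — only the 74.12 mm² overlap (of its 216.75 mm²) is removed, clipping the outline — area = 142.63 mm². So its area = 142.63 mm². Layer 14 (z = 4.2): the cone (r1=6.5→r2=6) has section circumradius 6.033 here — a regular 12-gon (area = (12/2)·6.033²·sin(360°/12) = 109.20 mm²); the cylinder at (5, 13.5): section is a regular 12-gon, circumradius r=8.5 (area = (12/2)·8.500²·sin(360°/12) = 216.75 mm²); Merging all regions: the 2 present regions are separate (no shared area or edge), so areas and boundary lengths simply add and each stays a separate island — area = 325.95 mm²; the r=8.5 cylinder at (-4, 12.5) contributes a regular 12-gon of circumradius 8.5 (area = (12/2)·8.500²·sin(360°/12) = 216.75 mm²); Subtracting the remaining from the first: starting from the result so far (325.95 mm²), the r=8.5 cylinder at (-4, 12.5) partially overlaps it — only the 78.13 mm² overlap (of its 216.75 mm²) is removed, clipping the outline — area = 247.82 mm². So its area = 247.82 mm². Layer 14 is larger (247.82 vs 142.63 mm²).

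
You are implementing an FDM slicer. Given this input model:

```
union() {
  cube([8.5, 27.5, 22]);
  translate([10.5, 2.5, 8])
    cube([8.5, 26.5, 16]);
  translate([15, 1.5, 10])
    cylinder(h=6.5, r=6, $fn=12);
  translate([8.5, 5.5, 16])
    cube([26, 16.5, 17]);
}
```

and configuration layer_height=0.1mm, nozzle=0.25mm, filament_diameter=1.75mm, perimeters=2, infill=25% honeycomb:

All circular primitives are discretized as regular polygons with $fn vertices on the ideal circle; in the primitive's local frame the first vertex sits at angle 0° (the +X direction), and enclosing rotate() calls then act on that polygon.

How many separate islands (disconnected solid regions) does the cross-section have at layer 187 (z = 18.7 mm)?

1

At z = 18.7 mm: the cube (footprint 8.5×27.5) is included at this height; the cube at (10.5, 2.5) is present — its section is the full 8.5×26.5 rectangle; the cylinder at (15, 1.5) does not reach this height (z outside [10, 16.5]); the 26×16.5 cube at (8.5, 5.5) contributes its full rectangle; Combining (union): the regions partially overlap (shared area 140.25 mm²), so overlapping operands fuse into one piece — 1 connected region. Overall, the cross-section is a single solid region. Island count = 1.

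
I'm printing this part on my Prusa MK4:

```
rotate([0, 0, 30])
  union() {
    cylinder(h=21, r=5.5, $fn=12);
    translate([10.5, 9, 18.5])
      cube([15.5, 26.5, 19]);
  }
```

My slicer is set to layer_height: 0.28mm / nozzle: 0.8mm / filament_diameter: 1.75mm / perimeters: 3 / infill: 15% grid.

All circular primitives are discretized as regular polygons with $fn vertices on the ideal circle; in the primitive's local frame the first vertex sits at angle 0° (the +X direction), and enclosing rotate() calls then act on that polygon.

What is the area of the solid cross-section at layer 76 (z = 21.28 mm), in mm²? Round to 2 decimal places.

At z = 21.28 mm: the cylinder does not reach this height (z outside [0, 21]); the cube at (10.5, 9) (footprint 15.5×26.5) is included at this height (area 410.75 mm²); Combining (union): only the 15.5×26.5 cube at (10.5, 9) is present, so the union is just that shape — area = 410.75 mm²; (whole slice rotated 30° about Z — lengths, areas and connectivity unchanged). Overall, the cross-section is a single solid region. Net area = 410.75 mm².

410.75 mm²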